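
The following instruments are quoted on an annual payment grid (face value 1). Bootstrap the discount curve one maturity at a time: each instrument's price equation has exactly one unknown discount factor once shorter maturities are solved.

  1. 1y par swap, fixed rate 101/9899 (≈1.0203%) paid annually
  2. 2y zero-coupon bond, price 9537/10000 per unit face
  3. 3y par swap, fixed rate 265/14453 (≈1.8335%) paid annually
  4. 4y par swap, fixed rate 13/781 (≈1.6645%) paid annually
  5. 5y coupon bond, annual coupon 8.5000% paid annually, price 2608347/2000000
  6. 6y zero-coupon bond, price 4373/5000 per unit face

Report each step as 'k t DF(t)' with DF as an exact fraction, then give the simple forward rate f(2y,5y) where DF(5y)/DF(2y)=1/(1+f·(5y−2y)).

step 1 [1y] swap r/1=101/9899: DF=(1 − 101/9899·(0))/(1+101/9899) = 9899/10000 ≈ 0.989900
step 2 [2y] zero: DF = P = 9537/10000 ≈ 0.953700
step 3 [3y] swap r/1=265/14453: DF=(1 − 265/14453·(0.989900+0.953700))/(1+265/14453) = 947/1000 ≈ 0.947000
step 4 [4y] swap r/1=13/781: DF=(1 − 13/781·(0.989900+0.953700+0.947000))/(1+13/781) = 9363/10000 ≈ 0.936300
step 5 [5y] bond c/1=17/200: DF=(2608347/2000000 − 17/200·(0.989900+0.953700+0.947000+0.936300))/(1+17/200) = 4511/5000 ≈ 0.902200
step 6 [6y] zero: DF = P = 4373/5000 ≈ 0.874600

1 1 9899/10000
2 2 9537/10000
3 3 947/1000
4 4 9363/10000
5 5 4511/5000
6 6 4373/5000
f(2y,5y) = ((9537/10000)/(4511/5000) − 1)/(3) = 515/27066 ≈ 1.9028%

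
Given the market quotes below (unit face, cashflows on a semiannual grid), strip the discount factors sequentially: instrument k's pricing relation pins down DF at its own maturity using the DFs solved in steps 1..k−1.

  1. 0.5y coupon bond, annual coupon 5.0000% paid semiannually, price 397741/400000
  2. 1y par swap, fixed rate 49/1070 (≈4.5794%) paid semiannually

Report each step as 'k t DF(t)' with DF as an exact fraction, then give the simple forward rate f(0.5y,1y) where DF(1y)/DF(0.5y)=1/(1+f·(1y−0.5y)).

1 1/2 9701/10000
2 1 9559/10000
f(0.5y,1y) = ((9701/10000)/(9559/10000) − 1)/(1/2) = 284/9559 ≈ 2.9710%

step 1 [0.5y] bond c/2=1/40: DF=(397741/400000 − 1/40·(0))/(1+1/40) = 9701/10000 ≈ 0.970100
step 2 [1y] swap r/2=49/2140: DF=(1 − 49/2140·(0.970100))/(1+49/2140) = 9559/10000 ≈ 0.955900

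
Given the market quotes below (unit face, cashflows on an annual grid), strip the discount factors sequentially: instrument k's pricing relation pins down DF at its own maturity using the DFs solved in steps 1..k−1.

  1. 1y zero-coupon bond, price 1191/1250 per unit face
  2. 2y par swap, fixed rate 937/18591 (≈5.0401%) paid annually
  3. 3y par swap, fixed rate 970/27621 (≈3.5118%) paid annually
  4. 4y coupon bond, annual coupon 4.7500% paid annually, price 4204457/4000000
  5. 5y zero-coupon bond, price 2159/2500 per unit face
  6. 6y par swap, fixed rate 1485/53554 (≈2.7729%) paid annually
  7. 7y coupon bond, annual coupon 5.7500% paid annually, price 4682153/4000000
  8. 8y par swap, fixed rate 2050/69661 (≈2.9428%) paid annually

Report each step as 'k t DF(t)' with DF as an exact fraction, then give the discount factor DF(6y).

step 1 [1y] zero: DF = P = 1191/1250 ≈ 0.952800
step 2 [2y] swap r/1=937/18591: DF=(1 − 937/18591·(0.952800))/(1+937/18591) = 9063/10000 ≈ 0.906300
step 3 [3y] swap r/1=970/27621: DF=(1 − 970/27621·(0.952800+0.906300))/(1+970/27621) = 903/1000 ≈ 0.903000
step 4 [4y] bond c/1=19/400: DF=(4204457/4000000 − 19/400·(0.952800+0.906300+0.903000))/(1+19/400) = 4391/5000 ≈ 0.878200
step 5 [5y] zero: DF = P = 2159/2500 ≈ 0.863600
step 6 [6y] swap r/1=1485/53554: DF=(1 − 1485/53554·(0.952800+0.906300+0.903000+0.878200+0.863600))/(1+1485/53554) = 1703/2000 ≈ 0.851500
step 7 [7y] bond c/1=23/400: DF=(4682153/4000000 − 23/400·(0.952800+0.906300+0.903000+0.878200+0.863600+0.851500))/(1+23/400) = 8157/10000 ≈ 0.815700
step 8 [8y] swap r/1=2050/69661: DF=(1 − 2050/69661·(0.952800+0.906300+0.903000+0.878200+0.863600+0.851500+0.815700))/(1+2050/69661) = 159/200 ≈ 0.795000

1 1 1191/1250
2 2 9063/10000
3 3 903/1000
4 4 4391/5000
5 5 2159/2500
6 6 1703/2000
7 7 8157/10000
8 8 159/200
DF(6y) = 1703/2000 ≈ 0.851500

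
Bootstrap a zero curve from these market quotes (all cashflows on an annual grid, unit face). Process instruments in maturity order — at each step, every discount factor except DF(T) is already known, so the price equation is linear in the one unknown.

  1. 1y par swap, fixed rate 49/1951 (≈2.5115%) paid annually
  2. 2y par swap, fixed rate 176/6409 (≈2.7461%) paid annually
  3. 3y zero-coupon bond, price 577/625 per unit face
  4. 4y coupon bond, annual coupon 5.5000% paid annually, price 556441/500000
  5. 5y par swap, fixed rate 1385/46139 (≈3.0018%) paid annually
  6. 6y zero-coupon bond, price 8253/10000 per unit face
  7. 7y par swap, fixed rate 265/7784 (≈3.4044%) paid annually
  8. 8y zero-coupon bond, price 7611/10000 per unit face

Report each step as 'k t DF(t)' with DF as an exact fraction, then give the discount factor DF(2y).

step 1 [1y] swap r/1=49/1951: DF=(1 − 49/1951·(0))/(1+49/1951) = 1951/2000 ≈ 0.975500
step 2 [2y] swap r/1=176/6409: DF=(1 − 176/6409·(0.975500))/(1+176/6409) = 592/625 ≈ 0.947200
step 3 [3y] zero: DF = P = 577/625 ≈ 0.923200
step 4 [4y] bond c/1=11/200: DF=(556441/500000 − 11/200·(0.975500+0.947200+0.923200))/(1+11/200) = 1813/2000 ≈ 0.906500
step 5 [5y] swap r/1=1385/46139: DF=(1 − 1385/46139·(0.975500+0.947200+0.923200+0.906500))/(1+1385/46139) = 1723/2000 ≈ 0.861500
step 6 [6y] zero: DF = P = 8253/10000 ≈ 0.825300
step 7 [7y] swap r/1=265/7784: DF=(1 − 265/7784·(0.975500+0.947200+0.923200+0.906500+0.861500+0.825300))/(1+265/7784) = 197/250 ≈ 0.788000
step 8 [8y] zero: DF = P = 7611/10000 ≈ 0.761100

1 1 1951/2000
2 2 592/625
3 3 577/625
4 4 1813/2000
5 5 1723/2000
6 6 8253/10000
7 7 197/250
8 8 7611/10000
DF(2y) = 592/625 ≈ 0.947200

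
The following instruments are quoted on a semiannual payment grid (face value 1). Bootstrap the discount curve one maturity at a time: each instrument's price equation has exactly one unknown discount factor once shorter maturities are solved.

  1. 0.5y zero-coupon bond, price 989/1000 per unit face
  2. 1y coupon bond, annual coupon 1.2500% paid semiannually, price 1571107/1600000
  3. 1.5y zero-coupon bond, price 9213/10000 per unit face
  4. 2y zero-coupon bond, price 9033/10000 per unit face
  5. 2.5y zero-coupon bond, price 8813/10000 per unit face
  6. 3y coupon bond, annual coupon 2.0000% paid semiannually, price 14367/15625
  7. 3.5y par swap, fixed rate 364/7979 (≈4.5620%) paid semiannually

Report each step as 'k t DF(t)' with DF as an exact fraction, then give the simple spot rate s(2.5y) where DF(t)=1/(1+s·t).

step 1 [0.5y] zero: DF = P = 989/1000 ≈ 0.989000
step 2 [1y] bond c/2=1/160: DF=(1571107/1600000 − 1/160·(0.989000))/(1+1/160) = 9697/10000 ≈ 0.969700
step 3 [1.5y] zero: DF = P = 9213/10000 ≈ 0.921300
step 4 [2y] zero: DF = P = 9033/10000 ≈ 0.903300
step 5 [2.5y] zero: DF = P = 8813/10000 ≈ 0.881300
step 6 [3y] bond c/2=1/100: DF=(14367/15625 − 1/100·(0.989000+0.969700+0.921300+0.903300+0.881300))/(1+1/100) = 4321/5000 ≈ 0.864200
step 7 [3.5y] swap r/2=182/7979: DF=(1 − 182/7979·(0.989000+0.969700+0.921300+0.903300+0.881300+0.864200))/(1+182/7979) = 534/625 ≈ 0.854400

1 1/2 989/1000
2 1 9697/10000
3 3/2 9213/10000
4 2 9033/10000
5 5/2 8813/10000
6 3 4321/5000
7 7/2 534/625
s(2.5y) = (1/(8813/10000) − 1)/(5/2) = 2374/44065 ≈ 5.3875%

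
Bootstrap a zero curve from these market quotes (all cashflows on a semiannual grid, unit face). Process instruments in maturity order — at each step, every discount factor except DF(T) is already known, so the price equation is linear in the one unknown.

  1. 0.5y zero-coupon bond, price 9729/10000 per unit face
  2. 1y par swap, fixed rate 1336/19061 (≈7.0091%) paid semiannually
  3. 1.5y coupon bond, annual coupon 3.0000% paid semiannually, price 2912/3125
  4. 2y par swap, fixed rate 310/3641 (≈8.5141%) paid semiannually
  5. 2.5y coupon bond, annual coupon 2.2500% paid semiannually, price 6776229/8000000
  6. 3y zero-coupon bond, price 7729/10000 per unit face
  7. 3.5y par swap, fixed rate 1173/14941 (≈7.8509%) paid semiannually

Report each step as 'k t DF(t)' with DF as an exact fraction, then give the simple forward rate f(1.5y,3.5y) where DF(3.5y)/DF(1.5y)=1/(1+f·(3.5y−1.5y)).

step 1 [0.5y] zero: DF = P = 9729/10000 ≈ 0.972900
step 2 [1y] swap r/2=668/19061: DF=(1 − 668/19061·(0.972900))/(1+668/19061) = 2333/2500 ≈ 0.933200
step 3 [1.5y] bond c/2=3/200: DF=(2912/3125 − 3/200·(0.972900+0.933200))/(1+3/200) = 8899/10000 ≈ 0.889900
step 4 [2y] swap r/2=155/3641: DF=(1 − 155/3641·(0.972900+0.933200+0.889900))/(1+155/3641) = 169/200 ≈ 0.845000
step 5 [2.5y] bond c/2=9/800: DF=(6776229/8000000 − 9/800·(0.972900+0.933200+0.889900+0.845000))/(1+9/800) = 7971/10000 ≈ 0.797100
step 6 [3y] zero: DF = P = 7729/10000 ≈ 0.772900
step 7 [3.5y] swap r/2=1173/29882: DF=(1 − 1173/29882·(0.972900+0.933200+0.889900+0.845000+0.797100+0.772900))/(1+1173/29882) = 3827/5000 ≈ 0.765400

1 1/2 9729/10000
2 1 2333/2500
3 3/2 8899/10000
4 2 169/200
5 5/2 7971/10000
6 3 7729/10000
7 7/2 3827/5000
f(1.5y,3.5y) = ((8899/10000)/(3827/5000) − 1)/(2) = 1245/15308 ≈ 8.1330%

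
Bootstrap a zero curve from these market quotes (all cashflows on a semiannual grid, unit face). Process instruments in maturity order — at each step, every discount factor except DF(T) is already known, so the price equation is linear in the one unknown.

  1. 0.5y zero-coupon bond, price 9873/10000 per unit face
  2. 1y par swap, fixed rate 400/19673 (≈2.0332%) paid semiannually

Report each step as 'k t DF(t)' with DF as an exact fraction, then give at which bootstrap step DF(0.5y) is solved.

step 1 [0.5y] zero: DF = P = 9873/10000 ≈ 0.987300
step 2 [1y] swap r/2=200/19673: DF=(1 − 200/19673·(0.987300))/(1+200/19673) = 49/50 ≈ 0.980000

1 1/2 9873/10000
2 1 49/50
DF(0.5y) is solved at step 1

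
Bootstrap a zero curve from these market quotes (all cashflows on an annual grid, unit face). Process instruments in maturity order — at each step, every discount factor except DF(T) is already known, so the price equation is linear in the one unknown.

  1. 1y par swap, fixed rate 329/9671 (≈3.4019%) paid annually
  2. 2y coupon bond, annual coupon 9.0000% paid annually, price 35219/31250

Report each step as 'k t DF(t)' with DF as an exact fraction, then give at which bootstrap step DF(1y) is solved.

step 1 [1y] swap r/1=329/9671: DF=(1 − 329/9671·(0))/(1+329/9671) = 9671/10000 ≈ 0.967100
step 2 [2y] bond c/1=9/100: DF=(35219/31250 − 9/100·(0.967100))/(1+9/100) = 9541/10000 ≈ 0.954100

1 1 9671/10000
2 2 9541/10000
DF(1y) is solved at step 1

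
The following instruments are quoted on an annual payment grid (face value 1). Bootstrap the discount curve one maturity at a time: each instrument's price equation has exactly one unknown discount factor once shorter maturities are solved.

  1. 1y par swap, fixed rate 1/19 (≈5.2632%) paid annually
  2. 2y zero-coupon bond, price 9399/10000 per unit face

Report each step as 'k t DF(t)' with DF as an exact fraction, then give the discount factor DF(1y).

1 1 19/20
2 2 9399/10000
DF(1y) = 19/20 ≈ 0.950000

step 1 [1y] swap r/1=1/19: DF=(1 − 1/19·(0))/(1+1/19) = 19/20 ≈ 0.950000
step 2 [2y] zero: DF = P = 9399/10000 ≈ 0.939900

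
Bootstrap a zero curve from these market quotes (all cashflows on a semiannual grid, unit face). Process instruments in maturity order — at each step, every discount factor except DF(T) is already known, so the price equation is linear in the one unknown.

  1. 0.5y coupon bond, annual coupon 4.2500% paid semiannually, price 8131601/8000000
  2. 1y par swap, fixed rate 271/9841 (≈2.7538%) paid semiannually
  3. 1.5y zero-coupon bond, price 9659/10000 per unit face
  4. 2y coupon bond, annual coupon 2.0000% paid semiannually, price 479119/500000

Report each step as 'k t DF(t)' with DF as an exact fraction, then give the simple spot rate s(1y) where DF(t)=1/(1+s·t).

step 1 [0.5y] bond c/2=17/800: DF=(8131601/8000000 − 17/800·(0))/(1+17/800) = 9953/10000 ≈ 0.995300
step 2 [1y] swap r/2=271/19682: DF=(1 − 271/19682·(0.995300))/(1+271/19682) = 9729/10000 ≈ 0.972900
step 3 [1.5y] zero: DF = P = 9659/10000 ≈ 0.965900
step 4 [2y] bond c/2=1/100: DF=(479119/500000 − 1/100·(0.995300+0.972900+0.965900))/(1+1/100) = 9197/10000 ≈ 0.919700

1 1/2 9953/10000
2 1 9729/10000
3 3/2 9659/10000
4 2 9197/10000
s(1y) = (1/(9729/10000) − 1)/(1) = 271/9729 ≈ 2.7855%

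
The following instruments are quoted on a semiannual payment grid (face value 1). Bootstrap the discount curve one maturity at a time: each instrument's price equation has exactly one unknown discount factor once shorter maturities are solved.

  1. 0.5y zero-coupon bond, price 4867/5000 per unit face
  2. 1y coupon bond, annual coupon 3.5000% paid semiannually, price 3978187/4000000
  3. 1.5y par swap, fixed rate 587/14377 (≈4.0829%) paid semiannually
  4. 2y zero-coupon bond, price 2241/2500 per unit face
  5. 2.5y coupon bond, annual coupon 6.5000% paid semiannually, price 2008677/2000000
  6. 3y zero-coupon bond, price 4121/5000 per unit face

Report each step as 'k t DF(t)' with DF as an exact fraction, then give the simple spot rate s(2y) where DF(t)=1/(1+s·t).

step 1 [0.5y] zero: DF = P = 4867/5000 ≈ 0.973400
step 2 [1y] bond c/2=7/400: DF=(3978187/4000000 − 7/400·(0.973400))/(1+7/400) = 9607/10000 ≈ 0.960700
step 3 [1.5y] swap r/2=587/28754: DF=(1 − 587/28754·(0.973400+0.960700))/(1+587/28754) = 9413/10000 ≈ 0.941300
step 4 [2y] zero: DF = P = 2241/2500 ≈ 0.896400
step 5 [2.5y] bond c/2=13/400: DF=(2008677/2000000 − 13/400·(0.973400+0.960700+0.941300+0.896400))/(1+13/400) = 427/500 ≈ 0.854000
step 6 [3y] zero: DF = P = 4121/5000 ≈ 0.824200

1 1/2 4867/5000
2 1 9607/10000
3 3/2 9413/10000
4 2 2241/2500
5 5/2 427/500
6 3 4121/5000
s(2y) = (1/(2241/2500) − 1)/(2) = 259/4482 ≈ 5.7787%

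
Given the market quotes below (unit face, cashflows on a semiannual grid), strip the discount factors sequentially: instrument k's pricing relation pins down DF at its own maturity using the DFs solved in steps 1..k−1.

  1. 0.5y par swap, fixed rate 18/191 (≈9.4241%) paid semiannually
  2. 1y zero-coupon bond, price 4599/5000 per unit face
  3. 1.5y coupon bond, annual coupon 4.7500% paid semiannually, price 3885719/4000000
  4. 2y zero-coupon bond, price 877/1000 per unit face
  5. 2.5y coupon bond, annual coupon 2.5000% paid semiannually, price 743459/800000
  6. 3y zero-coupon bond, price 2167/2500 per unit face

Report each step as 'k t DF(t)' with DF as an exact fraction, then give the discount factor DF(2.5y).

step 1 [0.5y] swap r/2=9/191: DF=(1 − 9/191·(0))/(1+9/191) = 191/200 ≈ 0.955000
step 2 [1y] zero: DF = P = 4599/5000 ≈ 0.919800
step 3 [1.5y] bond c/2=19/800: DF=(3885719/4000000 − 19/800·(0.955000+0.919800))/(1+19/800) = 4527/5000 ≈ 0.905400
step 4 [2y] zero: DF = P = 877/1000 ≈ 0.877000
step 5 [2.5y] bond c/2=1/80: DF=(743459/800000 − 1/80·(0.955000+0.919800+0.905400+0.877000))/(1+1/80) = 8727/10000 ≈ 0.872700
step 6 [3y] zero: DF = P = 2167/2500 ≈ 0.866800

1 1/2 191/200
2 1 4599/5000
3 3/2 4527/5000
4 2 877/1000
5 5/2 8727/10000
6 3 2167/2500
DF(2.5y) = 8727/10000 ≈ 0.872700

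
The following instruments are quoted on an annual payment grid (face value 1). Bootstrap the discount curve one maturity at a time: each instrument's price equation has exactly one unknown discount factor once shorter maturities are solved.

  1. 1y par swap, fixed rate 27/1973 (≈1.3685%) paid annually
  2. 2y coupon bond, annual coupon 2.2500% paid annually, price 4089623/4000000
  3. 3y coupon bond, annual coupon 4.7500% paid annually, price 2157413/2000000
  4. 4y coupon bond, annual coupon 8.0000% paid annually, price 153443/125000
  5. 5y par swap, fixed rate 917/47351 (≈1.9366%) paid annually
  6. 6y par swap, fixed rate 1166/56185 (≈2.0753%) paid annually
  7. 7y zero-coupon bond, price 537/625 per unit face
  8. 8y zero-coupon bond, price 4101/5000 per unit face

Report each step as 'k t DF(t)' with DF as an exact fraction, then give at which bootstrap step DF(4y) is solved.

1 1 1973/2000
2 2 4891/5000
3 3 9407/10000
4 4 4607/5000
5 5 9083/10000
6 6 4417/5000
7 7 537/625
8 8 4101/5000
DF(4y) is solved at step 4

step 1 [1y] swap r/1=27/1973: DF=(1 − 27/1973·(0))/(1+27/1973) = 1973/2000 ≈ 0.986500
step 2 [2y] bond c/1=9/400: DF=(4089623/4000000 − 9/400·(0.986500))/(1+9/400) = 4891/5000 ≈ 0.978200
step 3 [3y] bond c/1=19/400: DF=(2157413/2000000 − 19/400·(0.986500+0.978200))/(1+19/400) = 9407/10000 ≈ 0.940700
step 4 [4y] bond c/1=2/25: DF=(153443/125000 − 2/25·(0.986500+0.978200+0.940700))/(1+2/25) = 4607/5000 ≈ 0.921400
step 5 [5y] swap r/1=917/47351: DF=(1 − 917/47351·(0.986500+0.978200+0.940700+0.921400))/(1+917/47351) = 9083/10000 ≈ 0.908300
step 6 [6y] swap r/1=1166/56185: DF=(1 − 1166/56185·(0.986500+0.978200+0.940700+0.921400+0.908300))/(1+1166/56185) = 4417/5000 ≈ 0.883400
step 7 [7y] zero: DF = P = 537/625 ≈ 0.859200
step 8 [8y] zero: DF = P = 4101/5000 ≈ 0.820200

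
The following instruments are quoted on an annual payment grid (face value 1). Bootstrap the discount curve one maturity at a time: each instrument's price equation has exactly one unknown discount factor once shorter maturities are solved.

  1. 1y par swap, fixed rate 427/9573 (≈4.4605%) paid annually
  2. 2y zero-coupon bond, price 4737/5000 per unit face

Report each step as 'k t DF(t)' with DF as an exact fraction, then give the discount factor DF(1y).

step 1 [1y] swap r/1=427/9573: DF=(1 − 427/9573·(0))/(1+427/9573) = 9573/10000 ≈ 0.957300
step 2 [2y] zero: DF = P = 4737/5000 ≈ 0.947400

1 1 9573/10000
2 2 4737/5000
DF(1y) = 9573/10000 ≈ 0.957300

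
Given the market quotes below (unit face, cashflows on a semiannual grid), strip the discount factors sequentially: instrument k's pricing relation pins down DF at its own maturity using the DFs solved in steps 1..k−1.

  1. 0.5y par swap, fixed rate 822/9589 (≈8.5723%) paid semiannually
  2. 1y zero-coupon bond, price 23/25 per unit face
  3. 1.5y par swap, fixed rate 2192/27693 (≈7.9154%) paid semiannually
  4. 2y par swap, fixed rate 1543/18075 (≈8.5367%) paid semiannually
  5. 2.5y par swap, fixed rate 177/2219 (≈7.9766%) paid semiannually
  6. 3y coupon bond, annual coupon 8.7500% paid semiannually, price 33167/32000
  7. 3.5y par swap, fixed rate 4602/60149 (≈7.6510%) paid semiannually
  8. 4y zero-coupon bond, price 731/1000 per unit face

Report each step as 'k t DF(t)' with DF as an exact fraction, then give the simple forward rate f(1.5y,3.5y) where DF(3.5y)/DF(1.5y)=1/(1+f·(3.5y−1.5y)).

step 1 [0.5y] swap r/2=411/9589: DF=(1 − 411/9589·(0))/(1+411/9589) = 9589/10000 ≈ 0.958900
step 2 [1y] zero: DF = P = 23/25 ≈ 0.920000
step 3 [1.5y] swap r/2=1096/27693: DF=(1 − 1096/27693·(0.958900+0.920000))/(1+1096/27693) = 1113/1250 ≈ 0.890400
step 4 [2y] swap r/2=1543/36150: DF=(1 − 1543/36150·(0.958900+0.920000+0.890400))/(1+1543/36150) = 8457/10000 ≈ 0.845700
step 5 [2.5y] swap r/2=177/4438: DF=(1 − 177/4438·(0.958900+0.920000+0.890400+0.845700))/(1+177/4438) = 823/1000 ≈ 0.823000
step 6 [3y] bond c/2=7/160: DF=(33167/32000 − 7/160·(0.958900+0.920000+0.890400+0.845700+0.823000))/(1+7/160) = 807/1000 ≈ 0.807000
step 7 [3.5y] swap r/2=2301/60149: DF=(1 − 2301/60149·(0.958900+0.920000+0.890400+0.845700+0.823000+0.807000))/(1+2301/60149) = 7699/10000 ≈ 0.769900
step 8 [4y] zero: DF = P = 731/1000 ≈ 0.731000

1 1/2 9589/10000
2 1 23/25
3 3/2 1113/1250
4 2 8457/10000
5 5/2 823/1000
6 3 807/1000
7 7/2 7699/10000
8 4 731/1000
f(1.5y,3.5y) = ((1113/1250)/(7699/10000) − 1)/(2) = 1205/15398 ≈ 7.8257%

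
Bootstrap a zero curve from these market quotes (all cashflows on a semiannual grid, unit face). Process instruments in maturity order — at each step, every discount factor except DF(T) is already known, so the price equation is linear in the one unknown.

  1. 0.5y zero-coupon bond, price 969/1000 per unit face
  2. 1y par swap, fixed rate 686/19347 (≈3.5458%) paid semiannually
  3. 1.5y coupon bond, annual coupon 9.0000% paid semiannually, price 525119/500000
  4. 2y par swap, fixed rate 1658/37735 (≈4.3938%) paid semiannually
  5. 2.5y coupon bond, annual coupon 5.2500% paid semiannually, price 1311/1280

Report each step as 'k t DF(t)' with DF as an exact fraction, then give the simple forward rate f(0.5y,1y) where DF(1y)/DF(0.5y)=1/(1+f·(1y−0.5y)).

step 1 [0.5y] zero: DF = P = 969/1000 ≈ 0.969000
step 2 [1y] swap r/2=343/19347: DF=(1 − 343/19347·(0.969000))/(1+343/19347) = 9657/10000 ≈ 0.965700
step 3 [1.5y] bond c/2=9/200: DF=(525119/500000 − 9/200·(0.969000+0.965700))/(1+9/200) = 9217/10000 ≈ 0.921700
step 4 [2y] swap r/2=829/37735: DF=(1 − 829/37735·(0.969000+0.965700+0.921700))/(1+829/37735) = 9171/10000 ≈ 0.917100
step 5 [2.5y] bond c/2=21/800: DF=(1311/1280 − 21/800·(0.969000+0.965700+0.921700+0.917100))/(1+21/800) = 1803/2000 ≈ 0.901500

1 1/2 969/1000
2 1 9657/10000
3 3/2 9217/10000
4 2 9171/10000
5 5/2 1803/2000
f(0.5y,1y) = ((969/1000)/(9657/10000) − 1)/(1/2) = 22/3219 ≈ 0.6834%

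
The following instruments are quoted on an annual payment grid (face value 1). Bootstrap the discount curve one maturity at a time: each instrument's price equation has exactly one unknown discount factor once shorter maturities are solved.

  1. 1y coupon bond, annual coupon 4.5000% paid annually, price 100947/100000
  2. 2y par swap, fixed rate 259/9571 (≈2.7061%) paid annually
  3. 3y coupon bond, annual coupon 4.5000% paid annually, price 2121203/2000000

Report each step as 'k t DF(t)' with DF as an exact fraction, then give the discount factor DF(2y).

step 1 [1y] bond c/1=9/200: DF=(100947/100000 − 9/200·(0))/(1+9/200) = 483/500 ≈ 0.966000
step 2 [2y] swap r/1=259/9571: DF=(1 − 259/9571·(0.966000))/(1+259/9571) = 4741/5000 ≈ 0.948200
step 3 [3y] bond c/1=9/200: DF=(2121203/2000000 − 9/200·(0.966000+0.948200))/(1+9/200) = 373/400 ≈ 0.932500

1 1 483/500
2 2 4741/5000
3 3 373/400
DF(2y) = 4741/5000 ≈ 0.948200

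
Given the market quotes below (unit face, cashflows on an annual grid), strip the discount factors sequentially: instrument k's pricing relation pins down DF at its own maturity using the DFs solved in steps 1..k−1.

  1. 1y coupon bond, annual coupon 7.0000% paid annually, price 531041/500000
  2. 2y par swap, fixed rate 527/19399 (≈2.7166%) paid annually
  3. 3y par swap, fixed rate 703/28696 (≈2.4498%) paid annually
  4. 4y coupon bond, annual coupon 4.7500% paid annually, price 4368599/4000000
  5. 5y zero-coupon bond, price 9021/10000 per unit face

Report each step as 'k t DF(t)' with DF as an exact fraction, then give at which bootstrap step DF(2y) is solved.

1 1 4963/5000
2 2 9473/10000
3 3 9297/10000
4 4 73/80
5 5 9021/10000
DF(2y) is solved at step 2

step 1 [1y] bond c/1=7/100: DF=(531041/500000 − 7/100·(0))/(1+7/100) = 4963/5000 ≈ 0.992600
step 2 [2y] swap r/1=527/19399: DF=(1 − 527/19399·(0.992600))/(1+527/19399) = 9473/10000 ≈ 0.947300
step 3 [3y] swap r/1=703/28696: DF=(1 − 703/28696·(0.992600+0.947300))/(1+703/28696) = 9297/10000 ≈ 0.929700
step 4 [4y] bond c/1=19/400: DF=(4368599/4000000 − 19/400·(0.992600+0.947300+0.929700))/(1+19/400) = 73/80 ≈ 0.912500
step 5 [5y] zero: DF = P = 9021/10000 ≈ 0.902100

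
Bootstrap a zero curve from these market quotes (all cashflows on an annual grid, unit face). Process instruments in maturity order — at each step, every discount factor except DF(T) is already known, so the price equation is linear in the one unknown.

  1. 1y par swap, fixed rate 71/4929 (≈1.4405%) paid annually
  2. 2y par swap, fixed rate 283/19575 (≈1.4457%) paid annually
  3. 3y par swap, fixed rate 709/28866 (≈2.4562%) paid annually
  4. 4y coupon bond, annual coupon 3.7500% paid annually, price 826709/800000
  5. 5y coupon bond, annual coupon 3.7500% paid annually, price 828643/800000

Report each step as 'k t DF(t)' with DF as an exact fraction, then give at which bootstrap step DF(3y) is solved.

step 1 [1y] swap r/1=71/4929: DF=(1 − 71/4929·(0))/(1+71/4929) = 4929/5000 ≈ 0.985800
step 2 [2y] swap r/1=283/19575: DF=(1 − 283/19575·(0.985800))/(1+283/19575) = 9717/10000 ≈ 0.971700
step 3 [3y] swap r/1=709/28866: DF=(1 − 709/28866·(0.985800+0.971700))/(1+709/28866) = 9291/10000 ≈ 0.929100
step 4 [4y] bond c/1=3/80: DF=(826709/800000 − 3/80·(0.985800+0.971700+0.929100))/(1+3/80) = 8917/10000 ≈ 0.891700
step 5 [5y] bond c/1=3/80: DF=(828643/800000 − 3/80·(0.985800+0.971700+0.929100+0.891700))/(1+3/80) = 4309/5000 ≈ 0.861800

1 1 4929/5000
2 2 9717/10000
3 3 9291/10000
4 4 8917/10000
5 5 4309/5000
DF(3y) is solved at step 3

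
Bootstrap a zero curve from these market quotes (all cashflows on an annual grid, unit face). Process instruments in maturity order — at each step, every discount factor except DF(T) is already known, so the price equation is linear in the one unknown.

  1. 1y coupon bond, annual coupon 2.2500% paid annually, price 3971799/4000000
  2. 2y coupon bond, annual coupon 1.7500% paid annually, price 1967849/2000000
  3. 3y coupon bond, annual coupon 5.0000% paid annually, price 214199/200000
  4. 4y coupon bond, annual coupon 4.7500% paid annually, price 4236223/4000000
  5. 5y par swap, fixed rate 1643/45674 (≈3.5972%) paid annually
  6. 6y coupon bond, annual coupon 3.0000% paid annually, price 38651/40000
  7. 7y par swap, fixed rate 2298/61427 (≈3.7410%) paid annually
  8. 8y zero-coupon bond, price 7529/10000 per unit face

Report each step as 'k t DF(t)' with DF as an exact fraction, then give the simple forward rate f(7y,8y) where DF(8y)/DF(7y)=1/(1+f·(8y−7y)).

step 1 [1y] bond c/1=9/400: DF=(3971799/4000000 − 9/400·(0))/(1+9/400) = 9711/10000 ≈ 0.971100
step 2 [2y] bond c/1=7/400: DF=(1967849/2000000 − 7/400·(0.971100))/(1+7/400) = 9503/10000 ≈ 0.950300
step 3 [3y] bond c/1=1/20: DF=(214199/200000 − 1/20·(0.971100+0.950300))/(1+1/20) = 1857/2000 ≈ 0.928500
step 4 [4y] bond c/1=19/400: DF=(4236223/4000000 − 19/400·(0.971100+0.950300+0.928500))/(1+19/400) = 4409/5000 ≈ 0.881800
step 5 [5y] swap r/1=1643/45674: DF=(1 − 1643/45674·(0.971100+0.950300+0.928500+0.881800))/(1+1643/45674) = 8357/10000 ≈ 0.835700
step 6 [6y] bond c/1=3/100: DF=(38651/40000 − 3/100·(0.971100+0.950300+0.928500+0.881800+0.835700))/(1+3/100) = 8051/10000 ≈ 0.805100
step 7 [7y] swap r/1=2298/61427: DF=(1 − 2298/61427·(0.971100+0.950300+0.928500+0.881800+0.835700+0.805100))/(1+2298/61427) = 3851/5000 ≈ 0.770200
step 8 [8y] zero: DF = P = 7529/10000 ≈ 0.752900

1 1 9711/10000
2 2 9503/10000
3 3 1857/2000
4 4 4409/5000
5 5 8357/10000
6 6 8051/10000
7 7 3851/5000
8 8 7529/10000
f(7y,8y) = ((3851/5000)/(7529/10000) − 1)/(1) = 173/7529 ≈ 2.2978%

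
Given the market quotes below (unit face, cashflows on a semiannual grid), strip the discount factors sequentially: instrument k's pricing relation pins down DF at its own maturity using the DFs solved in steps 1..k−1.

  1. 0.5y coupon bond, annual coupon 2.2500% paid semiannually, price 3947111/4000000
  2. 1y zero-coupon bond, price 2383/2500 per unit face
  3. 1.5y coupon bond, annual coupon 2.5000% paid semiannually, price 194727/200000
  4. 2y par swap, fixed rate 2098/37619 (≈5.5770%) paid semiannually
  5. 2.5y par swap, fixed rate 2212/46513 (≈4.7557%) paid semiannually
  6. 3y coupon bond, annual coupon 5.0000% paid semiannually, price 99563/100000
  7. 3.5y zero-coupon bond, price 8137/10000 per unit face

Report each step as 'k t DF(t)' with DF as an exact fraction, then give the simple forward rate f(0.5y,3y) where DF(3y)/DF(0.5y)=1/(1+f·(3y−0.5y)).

1 1/2 4879/5000
2 1 2383/2500
3 3/2 4689/5000
4 2 8951/10000
5 5/2 4447/5000
6 3 8579/10000
7 7/2 8137/10000
f(0.5y,3y) = ((4879/5000)/(8579/10000) − 1)/(5/2) = 2358/42895 ≈ 5.4971%

step 1 [0.5y] bond c/2=9/800: DF=(3947111/4000000 − 9/800·(0))/(1+9/800) = 4879/5000 ≈ 0.975800
step 2 [1y] zero: DF = P = 2383/2500 ≈ 0.953200
step 3 [1.5y] bond c/2=1/80: DF=(194727/200000 − 1/80·(0.975800+0.953200))/(1+1/80) = 4689/5000 ≈ 0.937800
step 4 [2y] swap r/2=1049/37619: DF=(1 − 1049/37619·(0.975800+0.953200+0.937800))/(1+1049/37619) = 8951/10000 ≈ 0.895100
step 5 [2.5y] swap r/2=1106/46513: DF=(1 − 1106/46513·(0.975800+0.953200+0.937800+0.895100))/(1+1106/46513) = 4447/5000 ≈ 0.889400
step 6 [3y] bond c/2=1/40: DF=(99563/100000 − 1/40·(0.975800+0.953200+0.937800+0.895100+0.889400))/(1+1/40) = 8579/10000 ≈ 0.857900
step 7 [3.5y] zero: DF = P = 8137/10000 ≈ 0.813700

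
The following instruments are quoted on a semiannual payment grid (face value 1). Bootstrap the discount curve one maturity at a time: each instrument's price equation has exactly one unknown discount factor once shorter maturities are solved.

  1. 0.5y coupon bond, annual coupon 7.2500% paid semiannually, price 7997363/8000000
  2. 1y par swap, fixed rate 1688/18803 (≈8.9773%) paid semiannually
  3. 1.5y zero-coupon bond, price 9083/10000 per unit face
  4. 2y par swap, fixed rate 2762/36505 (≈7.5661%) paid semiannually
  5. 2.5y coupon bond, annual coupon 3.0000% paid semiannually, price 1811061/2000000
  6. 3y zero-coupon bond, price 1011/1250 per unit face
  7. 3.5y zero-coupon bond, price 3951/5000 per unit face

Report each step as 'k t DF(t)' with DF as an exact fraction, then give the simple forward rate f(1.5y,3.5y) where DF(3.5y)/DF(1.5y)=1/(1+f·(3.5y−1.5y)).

step 1 [0.5y] bond c/2=29/800: DF=(7997363/8000000 − 29/800·(0))/(1+29/800) = 9647/10000 ≈ 0.964700
step 2 [1y] swap r/2=844/18803: DF=(1 − 844/18803·(0.964700))/(1+844/18803) = 2289/2500 ≈ 0.915600
step 3 [1.5y] zero: DF = P = 9083/10000 ≈ 0.908300
step 4 [2y] swap r/2=1381/36505: DF=(1 − 1381/36505·(0.964700+0.915600+0.908300))/(1+1381/36505) = 8619/10000 ≈ 0.861900
step 5 [2.5y] bond c/2=3/200: DF=(1811061/2000000 − 3/200·(0.964700+0.915600+0.908300+0.861900))/(1+3/200) = 4191/5000 ≈ 0.838200
step 6 [3y] zero: DF = P = 1011/1250 ≈ 0.808800
step 7 [3.5y] zero: DF = P = 3951/5000 ≈ 0.790200

1 1/2 9647/10000
2 1 2289/2500
3 3/2 9083/10000
4 2 8619/10000
5 5/2 4191/5000
6 3 1011/1250
7 7/2 3951/5000
f(1.5y,3.5y) = ((9083/10000)/(3951/5000) − 1)/(2) = 1181/15804 ≈ 7.4728%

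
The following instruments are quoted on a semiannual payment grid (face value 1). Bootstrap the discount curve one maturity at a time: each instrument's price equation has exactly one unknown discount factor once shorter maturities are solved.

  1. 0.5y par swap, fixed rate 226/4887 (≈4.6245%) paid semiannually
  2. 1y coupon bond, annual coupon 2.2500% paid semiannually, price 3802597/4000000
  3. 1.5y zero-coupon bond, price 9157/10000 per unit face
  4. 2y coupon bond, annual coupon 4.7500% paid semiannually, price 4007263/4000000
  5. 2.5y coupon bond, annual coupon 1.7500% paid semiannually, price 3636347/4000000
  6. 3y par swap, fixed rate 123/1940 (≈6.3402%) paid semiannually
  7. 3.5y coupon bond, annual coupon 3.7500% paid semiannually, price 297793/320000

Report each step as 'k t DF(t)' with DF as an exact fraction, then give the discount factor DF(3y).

1 1/2 4887/5000
2 1 2323/2500
3 3/2 9157/10000
4 2 9131/10000
5 5/2 543/625
6 3 4139/5000
7 7/2 1627/2000
DF(3y) = 4139/5000 ≈ 0.827800

step 1 [0.5y] swap r/2=113/4887: DF=(1 − 113/4887·(0))/(1+113/4887) = 4887/5000 ≈ 0.977400
step 2 [1y] bond c/2=9/800: DF=(3802597/4000000 − 9/800·(0.977400))/(1+9/800) = 2323/2500 ≈ 0.929200
step 3 [1.5y] zero: DF = P = 9157/10000 ≈ 0.915700
step 4 [2y] bond c/2=19/800: DF=(4007263/4000000 − 19/800·(0.977400+0.929200+0.915700))/(1+19/800) = 9131/10000 ≈ 0.913100
step 5 [2.5y] bond c/2=7/800: DF=(3636347/4000000 − 7/800·(0.977400+0.929200+0.915700+0.913100))/(1+7/800) = 543/625 ≈ 0.868800
step 6 [3y] swap r/2=123/3880: DF=(1 − 123/3880·(0.977400+0.929200+0.915700+0.913100+0.868800))/(1+123/3880) = 4139/5000 ≈ 0.827800
step 7 [3.5y] bond c/2=3/160: DF=(297793/320000 − 3/160·(0.977400+0.929200+0.915700+0.913100+0.868800+0.827800))/(1+3/160) = 1627/2000 ≈ 0.813500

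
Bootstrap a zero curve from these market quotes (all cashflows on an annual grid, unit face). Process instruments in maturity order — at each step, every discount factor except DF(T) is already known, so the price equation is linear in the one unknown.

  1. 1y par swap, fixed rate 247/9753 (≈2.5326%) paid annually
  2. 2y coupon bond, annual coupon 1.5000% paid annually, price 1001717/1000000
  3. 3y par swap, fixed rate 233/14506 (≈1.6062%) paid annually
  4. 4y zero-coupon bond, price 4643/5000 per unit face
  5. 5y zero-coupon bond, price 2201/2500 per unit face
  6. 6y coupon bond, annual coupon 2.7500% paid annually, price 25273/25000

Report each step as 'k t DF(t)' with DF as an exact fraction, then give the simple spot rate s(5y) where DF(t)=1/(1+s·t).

step 1 [1y] swap r/1=247/9753: DF=(1 − 247/9753·(0))/(1+247/9753) = 9753/10000 ≈ 0.975300
step 2 [2y] bond c/1=3/200: DF=(1001717/1000000 − 3/200·(0.975300))/(1+3/200) = 389/400 ≈ 0.972500
step 3 [3y] swap r/1=233/14506: DF=(1 − 233/14506·(0.975300+0.972500))/(1+233/14506) = 4767/5000 ≈ 0.953400
step 4 [4y] zero: DF = P = 4643/5000 ≈ 0.928600
step 5 [5y] zero: DF = P = 2201/2500 ≈ 0.880400
step 6 [6y] bond c/1=11/400: DF=(25273/25000 − 11/400·(0.975300+0.972500+0.953400+0.928600+0.880400))/(1+11/400) = 4289/5000 ≈ 0.857800

1 1 9753/10000
2 2 389/400
3 3 4767/5000
4 4 4643/5000
5 5 2201/2500
6 6 4289/5000
s(5y) = (1/(2201/2500) − 1)/(5) = 299/11005 ≈ 2.7169%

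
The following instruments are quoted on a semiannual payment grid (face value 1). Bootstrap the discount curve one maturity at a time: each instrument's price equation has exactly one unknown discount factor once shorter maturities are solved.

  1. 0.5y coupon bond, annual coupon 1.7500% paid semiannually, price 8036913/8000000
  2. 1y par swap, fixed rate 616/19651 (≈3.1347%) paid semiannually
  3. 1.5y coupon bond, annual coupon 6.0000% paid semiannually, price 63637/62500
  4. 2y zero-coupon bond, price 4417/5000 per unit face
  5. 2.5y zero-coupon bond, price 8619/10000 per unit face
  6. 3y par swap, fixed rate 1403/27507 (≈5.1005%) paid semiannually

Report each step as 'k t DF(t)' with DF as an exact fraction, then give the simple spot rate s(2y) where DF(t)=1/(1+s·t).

1 1/2 9959/10000
2 1 2423/2500
3 3/2 9313/10000
4 2 4417/5000
5 5/2 8619/10000
6 3 8597/10000
s(2y) = (1/(4417/5000) − 1)/(2) = 583/8834 ≈ 6.5995%

step 1 [0.5y] bond c/2=7/800: DF=(8036913/8000000 − 7/800·(0))/(1+7/800) = 9959/10000 ≈ 0.995900
step 2 [1y] swap r/2=308/19651: DF=(1 − 308/19651·(0.995900))/(1+308/19651) = 2423/2500 ≈ 0.969200
step 3 [1.5y] bond c/2=3/100: DF=(63637/62500 − 3/100·(0.995900+0.969200))/(1+3/100) = 9313/10000 ≈ 0.931300
step 4 [2y] zero: DF = P = 4417/5000 ≈ 0.883400
step 5 [2.5y] zero: DF = P = 8619/10000 ≈ 0.861900
step 6 [3y] swap r/2=1403/55014: DF=(1 − 1403/55014·(0.995900+0.969200+0.931300+0.883400+0.861900))/(1+1403/55014) = 8597/10000 ≈ 0.859700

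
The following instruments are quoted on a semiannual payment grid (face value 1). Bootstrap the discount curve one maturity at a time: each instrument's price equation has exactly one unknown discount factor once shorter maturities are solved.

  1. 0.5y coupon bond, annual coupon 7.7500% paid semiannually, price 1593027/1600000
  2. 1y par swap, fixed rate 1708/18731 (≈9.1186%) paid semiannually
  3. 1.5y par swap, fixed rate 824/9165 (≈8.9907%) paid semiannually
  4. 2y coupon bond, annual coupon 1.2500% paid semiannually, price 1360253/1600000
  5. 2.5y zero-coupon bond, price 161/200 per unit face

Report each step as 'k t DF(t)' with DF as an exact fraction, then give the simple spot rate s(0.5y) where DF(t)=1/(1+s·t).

1 1/2 1917/2000
2 1 4573/5000
3 3/2 2191/2500
4 2 4139/5000
5 5/2 161/200
s(0.5y) = (1/(1917/2000) − 1)/(1/2) = 166/1917 ≈ 8.6594%

step 1 [0.5y] bond c/2=31/800: DF=(1593027/1600000 − 31/800·(0))/(1+31/800) = 1917/2000 ≈ 0.958500
step 2 [1y] swap r/2=854/18731: DF=(1 − 854/18731·(0.958500))/(1+854/18731) = 4573/5000 ≈ 0.914600
step 3 [1.5y] swap r/2=412/9165: DF=(1 − 412/9165·(0.958500+0.914600))/(1+412/9165) = 2191/2500 ≈ 0.876400
step 4 [2y] bond c/2=1/160: DF=(1360253/1600000 − 1/160·(0.958500+0.914600+0.876400))/(1+1/160) = 4139/5000 ≈ 0.827800
step 5 [2.5y] zero: DF = P = 161/200 ≈ 0.805000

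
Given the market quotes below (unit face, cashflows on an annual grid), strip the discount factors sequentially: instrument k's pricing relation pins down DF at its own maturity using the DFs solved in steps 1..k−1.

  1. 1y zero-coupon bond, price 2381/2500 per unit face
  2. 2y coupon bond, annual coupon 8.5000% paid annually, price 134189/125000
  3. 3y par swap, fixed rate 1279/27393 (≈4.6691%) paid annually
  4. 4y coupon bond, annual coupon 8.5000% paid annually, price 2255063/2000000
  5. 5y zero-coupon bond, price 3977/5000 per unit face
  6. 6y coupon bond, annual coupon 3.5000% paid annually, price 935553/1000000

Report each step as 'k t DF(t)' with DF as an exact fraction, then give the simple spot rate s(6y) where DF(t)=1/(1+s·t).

step 1 [1y] zero: DF = P = 2381/2500 ≈ 0.952400
step 2 [2y] bond c/1=17/200: DF=(134189/125000 − 17/200·(0.952400))/(1+17/200) = 2287/2500 ≈ 0.914800
step 3 [3y] swap r/1=1279/27393: DF=(1 − 1279/27393·(0.952400+0.914800))/(1+1279/27393) = 8721/10000 ≈ 0.872100
step 4 [4y] bond c/1=17/200: DF=(2255063/2000000 − 17/200·(0.952400+0.914800+0.872100))/(1+17/200) = 4123/5000 ≈ 0.824600
step 5 [5y] zero: DF = P = 3977/5000 ≈ 0.795400
step 6 [6y] bond c/1=7/200: DF=(935553/1000000 − 7/200·(0.952400+0.914800+0.872100+0.824600+0.795400))/(1+7/200) = 1513/2000 ≈ 0.756500

1 1 2381/2500
2 2 2287/2500
3 3 8721/10000
4 4 4123/5000
5 5 3977/5000
6 6 1513/2000
s(6y) = (1/(1513/2000) − 1)/(6) = 487/9078 ≈ 5.3646%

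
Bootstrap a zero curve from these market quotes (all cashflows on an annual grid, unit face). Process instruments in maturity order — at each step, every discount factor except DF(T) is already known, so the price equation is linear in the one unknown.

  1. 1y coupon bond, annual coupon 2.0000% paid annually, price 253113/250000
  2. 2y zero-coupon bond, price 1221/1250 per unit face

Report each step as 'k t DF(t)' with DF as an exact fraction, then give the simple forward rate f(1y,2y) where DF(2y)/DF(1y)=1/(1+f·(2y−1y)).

1 1 4963/5000
2 2 1221/1250
f(1y,2y) = ((4963/5000)/(1221/1250) − 1)/(1) = 79/4884 ≈ 1.6175%

step 1 [1y] bond c/1=1/50: DF=(253113/250000 − 1/50·(0))/(1+1/50) = 4963/5000 ≈ 0.992600
step 2 [2y] zero: DF = P = 1221/1250 ≈ 0.976800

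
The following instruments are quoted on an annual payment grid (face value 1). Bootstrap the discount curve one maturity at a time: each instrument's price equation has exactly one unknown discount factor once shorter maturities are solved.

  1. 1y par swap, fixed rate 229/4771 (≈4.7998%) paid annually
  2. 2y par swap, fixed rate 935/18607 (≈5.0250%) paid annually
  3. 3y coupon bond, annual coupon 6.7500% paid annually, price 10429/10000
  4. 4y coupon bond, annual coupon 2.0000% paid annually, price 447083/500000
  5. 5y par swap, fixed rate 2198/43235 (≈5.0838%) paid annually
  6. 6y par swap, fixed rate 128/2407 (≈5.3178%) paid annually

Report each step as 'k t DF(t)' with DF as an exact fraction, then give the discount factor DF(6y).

step 1 [1y] swap r/1=229/4771: DF=(1 − 229/4771·(0))/(1+229/4771) = 4771/5000 ≈ 0.954200
step 2 [2y] swap r/1=935/18607: DF=(1 − 935/18607·(0.954200))/(1+935/18607) = 1813/2000 ≈ 0.906500
step 3 [3y] bond c/1=27/400: DF=(10429/10000 − 27/400·(0.954200+0.906500))/(1+27/400) = 8593/10000 ≈ 0.859300
step 4 [4y] bond c/1=1/50: DF=(447083/500000 − 1/50·(0.954200+0.906500+0.859300))/(1+1/50) = 8233/10000 ≈ 0.823300
step 5 [5y] swap r/1=2198/43235: DF=(1 − 2198/43235·(0.954200+0.906500+0.859300+0.823300))/(1+2198/43235) = 3901/5000 ≈ 0.780200
step 6 [6y] swap r/1=128/2407: DF=(1 − 128/2407·(0.954200+0.906500+0.859300+0.823300+0.780200))/(1+128/2407) = 457/625 ≈ 0.731200

1 1 4771/5000
2 2 1813/2000
3 3 8593/10000
4 4 8233/10000
5 5 3901/5000
6 6 457/625
DF(6y) = 457/625 ≈ 0.731200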